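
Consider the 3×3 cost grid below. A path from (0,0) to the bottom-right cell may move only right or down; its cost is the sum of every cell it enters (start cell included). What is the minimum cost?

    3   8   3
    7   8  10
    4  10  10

Best path: (0,0) -> (0,1) -> (0,2) -> (1,2) -> (2,2)
Cost: 3 + 8 + 3 + 10 + 10 = 34

34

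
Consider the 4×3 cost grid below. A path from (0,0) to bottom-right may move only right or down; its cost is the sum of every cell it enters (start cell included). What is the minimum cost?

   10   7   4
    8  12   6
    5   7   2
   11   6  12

Take [0,0] -> [0,1] -> [0,2] -> [1,2] -> [2,2] -> [3,2] for a total of 10 + 7 + 4 + 6 + 2 + 12 = 41.

41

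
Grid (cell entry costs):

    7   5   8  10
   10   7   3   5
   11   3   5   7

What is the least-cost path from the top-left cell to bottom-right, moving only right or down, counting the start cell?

34

Cheapest: r0c0 → r0c1 → r1c1 → r1c2 → r1c3 → r2c3
  7 + 5 + 7 + 3 + 5 + 7 = 34
For comparison, the top-then-right route costs 42.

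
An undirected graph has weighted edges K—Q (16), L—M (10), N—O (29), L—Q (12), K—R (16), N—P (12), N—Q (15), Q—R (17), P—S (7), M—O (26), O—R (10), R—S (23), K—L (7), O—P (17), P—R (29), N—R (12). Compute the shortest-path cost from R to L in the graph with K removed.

Comparing a few candidate routes:
R→O→M→L: 10 + 26 + 10 = 46
R→Q→L: 17 + 12 = 29
R→N→Q→L: 12 + 15 + 12 = 39
Shortest: 29.

29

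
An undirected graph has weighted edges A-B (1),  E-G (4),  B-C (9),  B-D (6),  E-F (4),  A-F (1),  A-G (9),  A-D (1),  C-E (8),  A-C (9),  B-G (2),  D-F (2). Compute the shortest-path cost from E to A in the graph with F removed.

A few of the E→A routes:
E -> C -> A: 8 + 9 = 17
E -> G -> B -> D -> A: 4 + 2 + 6 + 1 = 13
E -> C -> B -> A: 8 + 9 + 1 = 18
E -> G -> A: 4 + 9 = 13
E -> G -> B -> A: 4 + 2 + 1 = 7
Best route has total 7.

7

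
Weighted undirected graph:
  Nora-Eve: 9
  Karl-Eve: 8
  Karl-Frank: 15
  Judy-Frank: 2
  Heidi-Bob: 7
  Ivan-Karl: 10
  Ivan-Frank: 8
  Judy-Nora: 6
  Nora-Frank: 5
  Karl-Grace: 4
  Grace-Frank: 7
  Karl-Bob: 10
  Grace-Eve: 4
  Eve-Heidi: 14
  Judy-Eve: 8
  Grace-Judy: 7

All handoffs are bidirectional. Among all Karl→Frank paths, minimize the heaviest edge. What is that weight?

Some routes from Karl to Frank:
Karl→Grace→Judy→Frank: max(4, 7, 2) = 7
Karl→Grace→Judy→Nora→Frank: max(4, 7, 6, 5) = 7
Karl→Grace→Frank: max(4, 7) = 7
Best route has worst link 7.

7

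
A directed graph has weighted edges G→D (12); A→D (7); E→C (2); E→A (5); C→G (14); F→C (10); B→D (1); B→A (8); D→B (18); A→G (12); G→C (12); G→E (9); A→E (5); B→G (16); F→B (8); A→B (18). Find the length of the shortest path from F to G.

Paths from F to G:
F→C→G: 10 + 14 = 24
F→B→G: 8 + 16 = 24
F→B→A→G: 8 + 8 + 12 = 28
F→B→A→E→C→G: 8 + 8 + 5 + 2 + 14 = 37
Best route has total 24.

24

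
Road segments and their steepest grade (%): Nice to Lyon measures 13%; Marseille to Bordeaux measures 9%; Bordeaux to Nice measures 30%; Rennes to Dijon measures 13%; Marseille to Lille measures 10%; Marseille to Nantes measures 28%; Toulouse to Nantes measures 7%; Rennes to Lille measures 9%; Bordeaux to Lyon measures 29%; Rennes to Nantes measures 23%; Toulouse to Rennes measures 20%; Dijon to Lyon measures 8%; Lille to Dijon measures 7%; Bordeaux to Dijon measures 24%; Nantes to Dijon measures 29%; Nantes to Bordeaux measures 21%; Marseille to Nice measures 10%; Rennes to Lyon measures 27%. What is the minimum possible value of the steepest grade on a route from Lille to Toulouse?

20

A few of the Lille→Toulouse routes:
Lille - Dijon - Rennes - Toulouse: max(7, 13, 20) = 20
Lille - Rennes - Toulouse: max(9, 20) = 20
Lille - Marseille - Nice - Lyon - Dijon - Rennes - Toulouse: max(10, 10, 13, 8, 13, 20) = 20
Lille - Rennes - Dijon - Lyon - Nice - Marseille - Bordeaux - Nantes - Toulouse: max(9, 13, 8, 13, 10, 9, 21, 7) = 21
Lille - Dijon - Lyon - Nice - Marseille - Bordeaux - Nantes - Toulouse: max(7, 8, 13, 10, 9, 21, 7) = 21
Lille - Marseille - Bordeaux - Nantes - Toulouse: max(10, 9, 21, 7) = 21
Best route has worst link 20%.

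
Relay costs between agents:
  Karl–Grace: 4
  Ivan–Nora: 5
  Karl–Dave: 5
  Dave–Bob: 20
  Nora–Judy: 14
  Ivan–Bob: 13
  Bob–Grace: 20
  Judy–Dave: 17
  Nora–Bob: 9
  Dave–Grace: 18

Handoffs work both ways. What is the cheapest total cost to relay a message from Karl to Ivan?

37

A few of the Karl→Ivan routes:
Karl-Grace-Bob-Nora-Ivan: 4 + 20 + 9 + 5 = 38
Karl-Dave-Judy-Nora-Ivan: 5 + 17 + 14 + 5 = 41
Karl-Grace-Bob-Ivan: 4 + 20 + 13 = 37
Karl-Dave-Bob-Nora-Ivan: 5 + 20 + 9 + 5 = 39
Karl-Grace-Dave-Bob-Ivan: 4 + 18 + 20 + 13 = 55
Karl-Dave-Bob-Ivan: 5 + 20 + 13 = 38
Shortest: 37.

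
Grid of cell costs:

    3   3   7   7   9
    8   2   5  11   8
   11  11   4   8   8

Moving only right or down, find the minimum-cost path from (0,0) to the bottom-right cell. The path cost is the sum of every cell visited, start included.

33

Path [0,0]→[0,1]→[1,1]→[1,2]→[2,2]→[2,3]→[2,4]: 3 + 3 + 2 + 5 + 4 + 8 + 8 = 33.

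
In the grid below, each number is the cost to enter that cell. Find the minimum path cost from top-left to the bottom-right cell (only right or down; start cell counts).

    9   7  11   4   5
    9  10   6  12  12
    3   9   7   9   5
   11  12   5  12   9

One optimal route is r0c0 → r1c0 → r2c0 → r2c1 → r2c2 → r2c3 → r2c4 → r3c4.
Its cost is 9 + 9 + 3 + 9 + 7 + 9 + 5 + 9 = 60.

60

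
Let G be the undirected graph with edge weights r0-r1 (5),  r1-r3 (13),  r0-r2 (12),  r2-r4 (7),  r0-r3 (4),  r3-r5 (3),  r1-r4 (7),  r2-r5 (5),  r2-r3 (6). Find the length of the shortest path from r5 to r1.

A few of the r5→r1 routes:
r5 -> r2 -> r4 -> r1: 5 + 7 + 7 = 19
r5 -> r2 -> r3 -> r0 -> r1: 5 + 6 + 4 + 5 = 20
r5 -> r3 -> r1: 3 + 13 = 16
r5 -> r3 -> r0 -> r1: 3 + 4 + 5 = 12
The minimum is 12.

12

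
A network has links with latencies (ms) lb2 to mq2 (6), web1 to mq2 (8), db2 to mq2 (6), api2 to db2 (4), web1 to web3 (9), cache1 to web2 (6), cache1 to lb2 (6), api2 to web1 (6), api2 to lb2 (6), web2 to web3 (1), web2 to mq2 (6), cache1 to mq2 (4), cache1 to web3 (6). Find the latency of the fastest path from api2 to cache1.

12

Checking several routes:
api2 -> lb2 -> cache1: 6 + 6 = 12
api2 -> db2 -> mq2 -> cache1: 4 + 6 + 4 = 14
api2 -> web1 -> mq2 -> cache1: 6 + 8 + 4 = 18
api2 -> lb2 -> mq2 -> cache1: 6 + 6 + 4 = 16
The minimum is 12 ms.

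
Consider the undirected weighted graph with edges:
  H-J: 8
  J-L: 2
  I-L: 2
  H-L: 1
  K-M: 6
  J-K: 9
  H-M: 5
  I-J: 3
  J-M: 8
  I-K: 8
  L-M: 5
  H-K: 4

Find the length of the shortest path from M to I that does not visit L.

Checking several routes:
M -> J -> I: 8 + 3 = 11
M -> K -> I: 6 + 8 = 14
M -> H -> K -> I: 5 + 4 + 8 = 17
M -> H -> J -> I: 5 + 8 + 3 = 16
The minimum is 11.

11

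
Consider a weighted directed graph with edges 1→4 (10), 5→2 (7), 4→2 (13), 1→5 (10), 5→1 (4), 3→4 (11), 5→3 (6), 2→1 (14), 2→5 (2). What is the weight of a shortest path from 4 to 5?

Candidate routes:
4→2→5: 13 + 2 = 15
4→2→1→5: 13 + 14 + 10 = 37
The minimum is 15.

15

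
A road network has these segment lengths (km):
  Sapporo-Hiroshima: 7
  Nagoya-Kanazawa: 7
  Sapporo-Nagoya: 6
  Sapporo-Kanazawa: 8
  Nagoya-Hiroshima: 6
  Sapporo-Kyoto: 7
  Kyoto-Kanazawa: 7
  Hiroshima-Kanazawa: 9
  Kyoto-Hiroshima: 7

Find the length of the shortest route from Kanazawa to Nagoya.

Checking several routes:
Kanazawa-Hiroshima-Nagoya: 9 + 6 = 15
Kanazawa-Sapporo-Nagoya: 8 + 6 = 14
Kanazawa-Nagoya: 7
Shortest: 7 km.

7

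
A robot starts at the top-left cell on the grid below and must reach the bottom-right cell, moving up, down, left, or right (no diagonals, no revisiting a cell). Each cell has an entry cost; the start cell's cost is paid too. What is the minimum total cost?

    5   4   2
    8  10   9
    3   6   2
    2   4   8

30

Take (0,0)→(0,1)→(0,2)→(1,2)→(2,2)→(3,2) for a total of 5 + 4 + 2 + 9 + 2 + 8 = 30.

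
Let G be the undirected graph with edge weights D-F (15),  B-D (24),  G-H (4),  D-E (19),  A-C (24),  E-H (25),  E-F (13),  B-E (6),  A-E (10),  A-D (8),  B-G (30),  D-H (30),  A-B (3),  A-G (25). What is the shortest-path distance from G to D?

Checking several routes:
G→A→D: 25 + 8 = 33
G→H→D: 4 + 30 = 34
G→B→A→D: 30 + 3 + 8 = 41
Shortest: 33.

33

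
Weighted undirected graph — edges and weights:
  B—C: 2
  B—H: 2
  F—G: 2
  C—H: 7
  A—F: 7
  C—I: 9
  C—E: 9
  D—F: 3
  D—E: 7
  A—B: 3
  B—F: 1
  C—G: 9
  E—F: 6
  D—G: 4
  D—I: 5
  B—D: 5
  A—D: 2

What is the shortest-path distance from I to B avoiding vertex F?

Comparing a few candidate routes:
I-D-A-B: 5 + 2 + 3 = 10
I-C-H-B: 9 + 7 + 2 = 18
I-D-B: 5 + 5 = 10
I-C-B: 9 + 2 = 11
Shortest: 10.

10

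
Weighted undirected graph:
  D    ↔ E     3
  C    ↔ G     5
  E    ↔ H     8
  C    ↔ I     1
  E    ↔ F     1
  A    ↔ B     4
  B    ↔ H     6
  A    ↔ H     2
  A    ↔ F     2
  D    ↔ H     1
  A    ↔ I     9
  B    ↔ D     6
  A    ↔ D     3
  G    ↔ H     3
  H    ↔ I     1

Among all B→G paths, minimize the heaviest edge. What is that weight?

4

Checking several routes:
B -> A -> D -> H -> I -> C -> G: max(4, 3, 1, 1, 1, 5) = 5
B -> A -> H -> I -> C -> G: max(4, 2, 1, 1, 5) = 5
B -> A -> H -> G: max(4, 2, 3) = 4
B -> A -> F -> E -> D -> H -> G: max(4, 2, 1, 3, 1, 3) = 4
B -> A -> D -> H -> G: max(4, 3, 1, 3) = 4
Best route has worst link 4.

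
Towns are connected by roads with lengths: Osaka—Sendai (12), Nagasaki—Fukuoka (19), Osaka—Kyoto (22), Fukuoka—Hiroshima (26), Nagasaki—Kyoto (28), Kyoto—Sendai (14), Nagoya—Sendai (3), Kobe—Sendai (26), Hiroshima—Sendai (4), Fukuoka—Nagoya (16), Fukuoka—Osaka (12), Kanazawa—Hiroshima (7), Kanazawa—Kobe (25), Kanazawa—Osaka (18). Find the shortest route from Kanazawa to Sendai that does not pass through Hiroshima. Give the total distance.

A few of the Kanazawa→Sendai routes:
Kanazawa -> Osaka -> Fukuoka -> Nagasaki -> Kyoto -> Sendai: 18 + 12 + 19 + 28 + 14 = 91
Kanazawa -> Kobe -> Sendai: 25 + 26 = 51
Kanazawa -> Osaka -> Kyoto -> Sendai: 18 + 22 + 14 = 54
Kanazawa -> Osaka -> Sendai: 18 + 12 = 30
Kanazawa -> Osaka -> Fukuoka -> Nagoya -> Sendai: 18 + 12 + 16 + 3 = 49
Best route has total 30.

30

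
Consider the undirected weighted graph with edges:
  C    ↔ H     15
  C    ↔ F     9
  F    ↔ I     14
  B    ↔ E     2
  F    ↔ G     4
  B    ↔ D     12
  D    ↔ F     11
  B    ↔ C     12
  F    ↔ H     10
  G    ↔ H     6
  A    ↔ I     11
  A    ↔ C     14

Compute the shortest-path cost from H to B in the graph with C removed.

Candidate routes:
H → F → D → B: 10 + 11 + 12 = 33
H → G → F → D → B: 6 + 4 + 11 + 12 = 33
The minimum is 33.

33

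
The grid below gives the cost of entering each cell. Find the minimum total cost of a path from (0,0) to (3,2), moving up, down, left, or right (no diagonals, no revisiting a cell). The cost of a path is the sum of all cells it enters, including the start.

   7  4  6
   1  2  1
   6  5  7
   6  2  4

21

Take (0,0)→(1,0)→(1,1)→(2,1)→(3,1)→(3,2) for a total of 7 + 1 + 2 + 5 + 2 + 4 = 21.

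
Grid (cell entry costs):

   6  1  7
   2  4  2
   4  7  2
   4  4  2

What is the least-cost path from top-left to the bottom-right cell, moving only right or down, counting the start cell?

Path [0,0] -> [0,1] -> [1,1] -> [1,2] -> [2,2] -> [3,2]: 6 + 1 + 4 + 2 + 2 + 2 = 17.
(Top row then right column would cost 20.)

17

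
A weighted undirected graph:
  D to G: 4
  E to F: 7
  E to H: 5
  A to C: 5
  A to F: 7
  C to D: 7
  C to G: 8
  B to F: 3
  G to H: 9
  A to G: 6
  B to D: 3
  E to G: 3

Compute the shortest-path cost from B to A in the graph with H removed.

A few of the B→A routes:
B→F→A: 3 + 7 = 10
B→F→E→G→A: 3 + 7 + 3 + 6 = 19
B→D→G→E→F→A: 3 + 4 + 3 + 7 + 7 = 24
B→D→G→A: 3 + 4 + 6 = 13
B→D→C→A: 3 + 7 + 5 = 15
B→D→G→C→A: 3 + 4 + 8 + 5 = 20
The minimum is 10.

10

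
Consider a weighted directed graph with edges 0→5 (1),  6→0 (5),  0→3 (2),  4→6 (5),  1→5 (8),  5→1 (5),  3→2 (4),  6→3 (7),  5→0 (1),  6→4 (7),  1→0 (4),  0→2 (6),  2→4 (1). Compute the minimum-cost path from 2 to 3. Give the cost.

Paths from 2 to 3:
2 -> 4 -> 6 -> 3: 1 + 5 + 7 = 13
2 -> 4 -> 6 -> 0 -> 3: 1 + 5 + 5 + 2 = 13
Best route has total 13.

13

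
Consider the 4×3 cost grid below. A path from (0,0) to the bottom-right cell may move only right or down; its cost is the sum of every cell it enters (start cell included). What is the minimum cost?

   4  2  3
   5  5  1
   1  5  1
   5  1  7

18

One optimal route is r0c0 -> r0c1 -> r0c2 -> r1c2 -> r2c2 -> r3c2.
Its cost is 4 + 2 + 3 + 1 + 1 + 7 = 18.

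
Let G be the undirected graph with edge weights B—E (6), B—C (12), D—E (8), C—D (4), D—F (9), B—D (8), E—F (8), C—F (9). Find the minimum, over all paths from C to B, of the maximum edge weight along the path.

8

A few of the C→B routes:
C - D - E - B: max(4, 8, 6) = 8
C - D - B: max(4, 8) = 8
C - F - E - B: max(9, 8, 6) = 9
C - D - F - E - B: max(4, 9, 8, 6) = 9
C - F - E - D - B: max(9, 8, 8, 8) = 9
The minimum achievable maximum is 8.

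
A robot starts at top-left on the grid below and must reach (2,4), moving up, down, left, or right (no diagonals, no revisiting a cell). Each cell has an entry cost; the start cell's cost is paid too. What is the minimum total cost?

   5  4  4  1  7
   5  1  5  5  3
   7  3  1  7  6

27

Cheapest: r0c0 -> r0c1 -> r1c1 -> r2c1 -> r2c2 -> r2c3 -> r2c4
  5 + 4 + 1 + 3 + 1 + 7 + 6 = 27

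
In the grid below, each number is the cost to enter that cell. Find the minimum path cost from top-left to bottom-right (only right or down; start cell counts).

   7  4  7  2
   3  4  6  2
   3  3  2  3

One optimal route is r0c0 r1c0 r2c0 r2c1 r2c2 r2c3.
Its cost is 7 + 3 + 3 + 3 + 2 + 3 = 21.
(Top row then right column would cost 25.)

21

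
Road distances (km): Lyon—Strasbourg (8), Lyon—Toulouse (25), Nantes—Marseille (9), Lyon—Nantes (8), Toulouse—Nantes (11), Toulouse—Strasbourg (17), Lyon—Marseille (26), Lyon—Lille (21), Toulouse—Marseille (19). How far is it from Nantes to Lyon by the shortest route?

Comparing a few candidate routes:
Nantes-Lyon: 8
Nantes-Marseille-Lyon: 9 + 26 = 35
Nantes-Toulouse-Strasbourg-Lyon: 11 + 17 + 8 = 36
Nantes-Toulouse-Lyon: 11 + 25 = 36
The minimum is 8 km.

8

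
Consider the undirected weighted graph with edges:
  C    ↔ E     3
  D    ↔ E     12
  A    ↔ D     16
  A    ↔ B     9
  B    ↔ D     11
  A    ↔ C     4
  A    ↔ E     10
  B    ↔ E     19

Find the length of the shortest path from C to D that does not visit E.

20

Routes from C to D avoiding E:
C→A→B→D: 4 + 9 + 11 = 24
C→A→D: 4 + 16 = 20
Shortest: 20.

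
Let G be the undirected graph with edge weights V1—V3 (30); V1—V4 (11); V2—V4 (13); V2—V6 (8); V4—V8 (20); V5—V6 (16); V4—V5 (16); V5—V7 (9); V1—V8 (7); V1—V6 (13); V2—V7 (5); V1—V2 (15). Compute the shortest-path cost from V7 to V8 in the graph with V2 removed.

43

Paths from V7 to V8 avoiding V2:
V7 - V5 - V4 - V8: 9 + 16 + 20 = 45
V7 - V5 - V6 - V1 - V8: 9 + 16 + 13 + 7 = 45
V7 - V5 - V4 - V1 - V8: 9 + 16 + 11 + 7 = 43
V7 - V5 - V6 - V1 - V4 - V8: 9 + 16 + 13 + 11 + 20 = 69
The minimum is 43.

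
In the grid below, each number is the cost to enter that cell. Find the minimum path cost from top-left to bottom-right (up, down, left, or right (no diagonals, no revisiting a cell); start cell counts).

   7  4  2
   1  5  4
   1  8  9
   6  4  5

One optimal route is (0,0)→(1,0)→(2,0)→(3,0)→(3,1)→(3,2).
Its cost is 7 + 1 + 1 + 6 + 4 + 5 = 24.

24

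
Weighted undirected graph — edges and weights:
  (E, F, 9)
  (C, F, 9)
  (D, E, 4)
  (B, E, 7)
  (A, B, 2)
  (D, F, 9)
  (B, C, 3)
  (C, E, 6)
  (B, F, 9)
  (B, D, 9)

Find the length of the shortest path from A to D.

11

Some routes from A to D:
A → B → F → D: 2 + 9 + 9 = 20
A → B → E → D: 2 + 7 + 4 = 13
A → B → D: 2 + 9 = 11
A → B → C → E → D: 2 + 3 + 6 + 4 = 15
Shortest: 11.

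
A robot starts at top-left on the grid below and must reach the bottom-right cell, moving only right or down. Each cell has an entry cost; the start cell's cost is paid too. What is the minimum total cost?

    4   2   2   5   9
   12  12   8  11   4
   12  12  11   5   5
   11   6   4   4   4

35

One optimal route is [0,0] → [0,1] → [0,2] → [0,3] → [0,4] → [1,4] → [2,4] → [3,4].
Its cost is 4 + 2 + 2 + 5 + 9 + 4 + 5 + 4 = 35.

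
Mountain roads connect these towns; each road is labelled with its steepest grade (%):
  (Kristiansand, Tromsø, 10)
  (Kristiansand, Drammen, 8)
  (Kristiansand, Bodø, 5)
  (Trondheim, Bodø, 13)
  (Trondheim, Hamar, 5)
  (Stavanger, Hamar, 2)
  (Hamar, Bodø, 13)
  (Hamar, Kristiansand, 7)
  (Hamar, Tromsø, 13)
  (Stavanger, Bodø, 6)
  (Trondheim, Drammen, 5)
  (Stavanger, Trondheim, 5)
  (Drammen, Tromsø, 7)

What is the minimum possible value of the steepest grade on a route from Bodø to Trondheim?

Comparing a few candidate routes:
Bodø→Stavanger→Trondheim: max(6, 5) = 6
Bodø→Stavanger→Hamar→Trondheim: max(6, 2, 5) = 6
Bodø→Kristiansand→Hamar→Stavanger→Trondheim: max(5, 7, 2, 5) = 7
Bodø→Stavanger→Hamar→Kristiansand→Drammen→Trondheim: max(6, 2, 7, 8, 5) = 8
Bodø→Kristiansand→Hamar→Trondheim: max(5, 7, 5) = 7
Smallest bottleneck: 6%.

6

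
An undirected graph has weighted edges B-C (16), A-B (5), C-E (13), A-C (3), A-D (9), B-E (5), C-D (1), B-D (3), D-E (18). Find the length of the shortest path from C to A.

Checking several routes:
C → D → A: 1 + 9 = 10
C → D → B → A: 1 + 3 + 5 = 9
C → B → A: 16 + 5 = 21
C → E → B → A: 13 + 5 + 5 = 23
C → A: 3
Shortest: 3.

3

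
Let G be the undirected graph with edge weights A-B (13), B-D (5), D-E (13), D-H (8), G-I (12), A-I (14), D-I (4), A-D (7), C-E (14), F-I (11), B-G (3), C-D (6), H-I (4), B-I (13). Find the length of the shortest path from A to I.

11

Some routes from A to I:
A-D-I: 7 + 4 = 11
A-I: 14
A-D-H-I: 7 + 8 + 4 = 19
The minimum is 11.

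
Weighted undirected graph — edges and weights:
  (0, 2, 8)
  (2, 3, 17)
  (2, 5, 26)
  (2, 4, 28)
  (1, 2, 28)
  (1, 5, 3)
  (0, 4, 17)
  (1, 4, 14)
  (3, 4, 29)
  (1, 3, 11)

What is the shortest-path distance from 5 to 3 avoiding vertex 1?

Paths from 5 to 3 avoiding 1:
5 -> 2 -> 4 -> 3: 26 + 28 + 29 = 83
5 -> 2 -> 0 -> 4 -> 3: 26 + 8 + 17 + 29 = 80
5 -> 2 -> 3: 26 + 17 = 43
The minimum is 43.

43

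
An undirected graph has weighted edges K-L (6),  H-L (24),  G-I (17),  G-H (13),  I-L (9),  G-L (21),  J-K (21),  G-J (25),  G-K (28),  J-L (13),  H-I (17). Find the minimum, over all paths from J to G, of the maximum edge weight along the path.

17

Comparing a few candidate routes:
J -> L -> I -> H -> G: max(13, 9, 17, 13) = 17
J -> K -> L -> I -> H -> G: max(21, 6, 9, 17, 13) = 21
J -> L -> I -> G: max(13, 9, 17) = 17
J -> K -> L -> I -> G: max(21, 6, 9, 17) = 21
Smallest bottleneck: 17.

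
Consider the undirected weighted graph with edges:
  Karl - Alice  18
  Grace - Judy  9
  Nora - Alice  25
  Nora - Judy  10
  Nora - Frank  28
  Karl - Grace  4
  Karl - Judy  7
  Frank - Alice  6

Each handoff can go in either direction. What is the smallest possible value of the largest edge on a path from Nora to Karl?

Routes from Nora to Karl:
Nora-Judy-Karl: max(10, 7) = 10
Nora-Frank-Alice-Karl: max(28, 6, 18) = 28
Nora-Alice-Karl: max(25, 18) = 25
Nora-Judy-Grace-Karl: max(10, 9, 4) = 10
The minimum achievable maximum is 10.

10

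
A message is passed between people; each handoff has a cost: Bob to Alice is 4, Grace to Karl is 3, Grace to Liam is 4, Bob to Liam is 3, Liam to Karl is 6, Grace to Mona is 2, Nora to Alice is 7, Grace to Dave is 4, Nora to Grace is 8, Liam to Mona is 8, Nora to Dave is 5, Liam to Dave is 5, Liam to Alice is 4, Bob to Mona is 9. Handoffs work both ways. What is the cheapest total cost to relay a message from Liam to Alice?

4

Some routes from Liam to Alice:
Liam - Grace - Mona - Bob - Alice: 4 + 2 + 9 + 4 = 19
Liam - Grace - Nora - Alice: 4 + 8 + 7 = 19
Liam - Dave - Nora - Alice: 5 + 5 + 7 = 17
Liam - Bob - Alice: 3 + 4 = 7
Liam - Alice: 4
Best route has total 4.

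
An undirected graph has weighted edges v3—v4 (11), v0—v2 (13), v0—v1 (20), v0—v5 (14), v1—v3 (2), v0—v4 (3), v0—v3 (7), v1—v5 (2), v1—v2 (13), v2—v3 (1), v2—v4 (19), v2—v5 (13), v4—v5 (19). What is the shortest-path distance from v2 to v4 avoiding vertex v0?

12

Comparing a few candidate routes:
v2 → v4: 19
v2 → v5 → v1 → v3 → v4: 13 + 2 + 2 + 11 = 28
v2 → v3 → v4: 1 + 11 = 12
v2 → v1 → v3 → v4: 13 + 2 + 11 = 26
v2 → v5 → v4: 13 + 19 = 32
v2 → v3 → v1 → v5 → v4: 1 + 2 + 2 + 19 = 24
Shortest: 12.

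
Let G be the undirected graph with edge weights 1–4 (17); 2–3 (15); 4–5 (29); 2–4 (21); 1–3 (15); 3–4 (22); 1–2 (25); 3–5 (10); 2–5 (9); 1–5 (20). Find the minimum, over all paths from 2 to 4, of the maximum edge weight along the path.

17

Some routes from 2 to 4:
2-3-4: max(15, 22) = 22
2-5-3-1-4: max(9, 10, 15, 17) = 17
2-4: max(21) = 21
2-3-1-4: max(15, 15, 17) = 17
2-3-5-1-4: max(15, 10, 20, 17) = 20
2-5-1-4: max(9, 20, 17) = 20
Best route has worst link 17.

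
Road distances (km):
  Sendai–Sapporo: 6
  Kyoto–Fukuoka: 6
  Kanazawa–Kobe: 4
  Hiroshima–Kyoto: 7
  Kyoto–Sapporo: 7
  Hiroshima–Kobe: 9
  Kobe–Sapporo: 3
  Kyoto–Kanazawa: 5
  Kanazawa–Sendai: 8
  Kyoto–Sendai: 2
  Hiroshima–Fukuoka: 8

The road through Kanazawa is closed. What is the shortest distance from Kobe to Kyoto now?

10

Routes from Kobe to Kyoto avoiding Kanazawa:
Kobe→Sapporo→Sendai→Kyoto: 3 + 6 + 2 = 11
Kobe→Sapporo→Kyoto: 3 + 7 = 10
Kobe→Hiroshima→Kyoto: 9 + 7 = 16
Kobe→Hiroshima→Fukuoka→Kyoto: 9 + 8 + 6 = 23
Best route has total 10 km.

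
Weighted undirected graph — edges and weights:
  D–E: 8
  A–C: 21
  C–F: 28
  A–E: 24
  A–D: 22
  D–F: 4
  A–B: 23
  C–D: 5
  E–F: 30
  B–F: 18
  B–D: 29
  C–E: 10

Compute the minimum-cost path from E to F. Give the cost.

12

Some routes from E to F:
E→C→D→F: 10 + 5 + 4 = 19
E→D→F: 8 + 4 = 12
E→F: 30
Shortest: 12.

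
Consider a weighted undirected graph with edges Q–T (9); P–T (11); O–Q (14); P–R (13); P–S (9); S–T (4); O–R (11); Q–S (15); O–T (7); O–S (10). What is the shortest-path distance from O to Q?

A few of the O→Q routes:
O -> T -> Q: 7 + 9 = 16
O -> S -> T -> Q: 10 + 4 + 9 = 23
O -> S -> Q: 10 + 15 = 25
O -> Q: 14
Best route has total 14.

14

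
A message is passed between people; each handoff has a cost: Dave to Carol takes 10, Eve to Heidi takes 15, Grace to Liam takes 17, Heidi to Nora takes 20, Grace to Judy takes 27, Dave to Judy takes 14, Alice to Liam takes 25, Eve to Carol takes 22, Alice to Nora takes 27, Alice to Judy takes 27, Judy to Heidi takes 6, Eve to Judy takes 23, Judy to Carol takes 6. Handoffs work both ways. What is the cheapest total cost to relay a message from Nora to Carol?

A few of the Nora→Carol routes:
Nora -> Heidi -> Judy -> Carol: 20 + 6 + 6 = 32
Nora -> Heidi -> Judy -> Dave -> Carol: 20 + 6 + 14 + 10 = 50
Nora -> Heidi -> Eve -> Carol: 20 + 15 + 22 = 57
The minimum is 32.

32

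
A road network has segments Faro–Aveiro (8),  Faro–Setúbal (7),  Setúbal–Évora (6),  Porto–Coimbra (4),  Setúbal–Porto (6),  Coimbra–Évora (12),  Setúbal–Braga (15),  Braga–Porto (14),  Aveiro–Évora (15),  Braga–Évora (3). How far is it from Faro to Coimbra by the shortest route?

Some routes from Faro to Coimbra:
Faro → Aveiro → Évora → Coimbra: 8 + 15 + 12 = 35
Faro → Setúbal → Évora → Coimbra: 7 + 6 + 12 = 25
Faro → Setúbal → Évora → Braga → Porto → Coimbra: 7 + 6 + 3 + 14 + 4 = 34
Faro → Setúbal → Porto → Coimbra: 7 + 6 + 4 = 17
Shortest: 17.

17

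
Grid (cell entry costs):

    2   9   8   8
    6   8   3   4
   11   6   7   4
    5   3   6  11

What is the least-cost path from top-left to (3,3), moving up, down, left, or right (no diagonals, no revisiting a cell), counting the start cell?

One optimal route is [0,0] -> [1,0] -> [1,1] -> [1,2] -> [1,3] -> [2,3] -> [3,3].
Its cost is 2 + 6 + 8 + 3 + 4 + 4 + 11 = 38.

38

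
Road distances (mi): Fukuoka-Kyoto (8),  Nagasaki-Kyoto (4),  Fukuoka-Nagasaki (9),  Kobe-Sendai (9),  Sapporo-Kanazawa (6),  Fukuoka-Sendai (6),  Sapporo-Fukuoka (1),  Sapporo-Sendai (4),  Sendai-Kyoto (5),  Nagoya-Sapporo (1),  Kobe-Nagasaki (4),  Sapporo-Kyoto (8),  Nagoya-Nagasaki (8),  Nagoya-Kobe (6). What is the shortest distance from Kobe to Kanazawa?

Checking several routes:
Kobe→Nagoya→Sapporo→Kanazawa: 6 + 1 + 6 = 13
Kobe→Nagasaki→Nagoya→Sapporo→Kanazawa: 4 + 8 + 1 + 6 = 19
Kobe→Nagasaki→Fukuoka→Sapporo→Kanazawa: 4 + 9 + 1 + 6 = 20
Kobe→Sendai→Sapporo→Kanazawa: 9 + 4 + 6 = 19
Best route has total 13 mi.

13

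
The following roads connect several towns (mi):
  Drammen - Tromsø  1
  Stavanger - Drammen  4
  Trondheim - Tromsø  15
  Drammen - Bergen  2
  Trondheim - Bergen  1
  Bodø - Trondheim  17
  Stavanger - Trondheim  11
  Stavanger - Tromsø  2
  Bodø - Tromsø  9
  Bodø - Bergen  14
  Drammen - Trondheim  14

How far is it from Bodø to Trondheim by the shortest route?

Checking several routes:
Bodø -> Tromsø -> Drammen -> Bergen -> Trondheim: 9 + 1 + 2 + 1 = 13
Bodø -> Tromsø -> Trondheim: 9 + 15 = 24
Bodø -> Bergen -> Trondheim: 14 + 1 = 15
Bodø -> Trondheim: 17
Bodø -> Tromsø -> Stavanger -> Drammen -> Bergen -> Trondheim: 9 + 2 + 4 + 2 + 1 = 18
Bodø -> Tromsø -> Stavanger -> Trondheim: 9 + 2 + 11 = 22
Shortest: 13 mi.

13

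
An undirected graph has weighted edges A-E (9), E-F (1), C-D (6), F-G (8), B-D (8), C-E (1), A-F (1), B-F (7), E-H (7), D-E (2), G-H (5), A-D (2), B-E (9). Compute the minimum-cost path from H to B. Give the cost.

A few of the H→B routes:
H-E-B: 7 + 9 = 16
H-E-F-A-D-B: 7 + 1 + 1 + 2 + 8 = 19
H-E-D-A-F-B: 7 + 2 + 2 + 1 + 7 = 19
H-E-F-B: 7 + 1 + 7 = 15
H-E-D-B: 7 + 2 + 8 = 17
H-G-F-B: 5 + 8 + 7 = 20
Shortest: 15.

15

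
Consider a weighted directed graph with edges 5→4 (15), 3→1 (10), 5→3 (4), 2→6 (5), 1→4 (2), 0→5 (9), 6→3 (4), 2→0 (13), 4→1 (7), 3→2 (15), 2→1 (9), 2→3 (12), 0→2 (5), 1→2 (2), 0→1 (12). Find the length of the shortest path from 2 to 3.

Routes from 2 to 3:
2→3: 12
2→0→5→3: 13 + 9 + 4 = 26
2→6→3: 5 + 4 = 9
Best route has total 9.

9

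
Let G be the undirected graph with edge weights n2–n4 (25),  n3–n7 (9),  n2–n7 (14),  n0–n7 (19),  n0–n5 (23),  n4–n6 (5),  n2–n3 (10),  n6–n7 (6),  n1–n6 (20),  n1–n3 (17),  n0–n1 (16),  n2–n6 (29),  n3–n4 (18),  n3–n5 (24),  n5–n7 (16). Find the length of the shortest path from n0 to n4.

Comparing a few candidate routes:
n0 → n5 → n7 → n6 → n4: 23 + 16 + 6 + 5 = 50
n0 → n1 → n6 → n4: 16 + 20 + 5 = 41
n0 → n7 → n3 → n4: 19 + 9 + 18 = 46
n0 → n7 → n6 → n4: 19 + 6 + 5 = 30
The minimum is 30.

30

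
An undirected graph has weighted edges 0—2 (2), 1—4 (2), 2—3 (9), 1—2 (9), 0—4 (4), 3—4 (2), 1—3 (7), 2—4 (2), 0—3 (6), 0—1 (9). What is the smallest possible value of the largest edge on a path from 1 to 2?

2

Comparing a few candidate routes:
1-4-2: max(2, 2) = 2
1-4-0-2: max(2, 4, 2) = 4
1-4-3-0-2: max(2, 2, 6, 2) = 6
1-3-0-2: max(7, 6, 2) = 7
Best route has worst link 2.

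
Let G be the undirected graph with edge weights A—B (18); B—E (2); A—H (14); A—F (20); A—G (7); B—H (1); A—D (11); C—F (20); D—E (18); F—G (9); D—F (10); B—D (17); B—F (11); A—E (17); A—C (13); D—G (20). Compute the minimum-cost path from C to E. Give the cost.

Comparing a few candidate routes:
C-A-B-E: 13 + 18 + 2 = 33
C-A-E: 13 + 17 = 30
C-A-H-B-E: 13 + 14 + 1 + 2 = 30
C-F-B-E: 20 + 11 + 2 = 33
C-A-G-F-B-E: 13 + 7 + 9 + 11 + 2 = 42
C-A-D-E: 13 + 11 + 18 = 42
Shortest: 30.

30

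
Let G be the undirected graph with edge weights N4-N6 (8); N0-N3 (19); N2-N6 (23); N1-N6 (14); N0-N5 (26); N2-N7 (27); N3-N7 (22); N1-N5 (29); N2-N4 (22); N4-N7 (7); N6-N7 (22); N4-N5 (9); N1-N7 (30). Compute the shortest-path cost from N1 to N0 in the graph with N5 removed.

70

A few of the N1→N0 routes:
N1-N6-N4-N7-N3-N0: 14 + 8 + 7 + 22 + 19 = 70
N1-N6-N2-N4-N7-N3-N0: 14 + 23 + 22 + 7 + 22 + 19 = 107
N1-N6-N2-N7-N3-N0: 14 + 23 + 27 + 22 + 19 = 105
N1-N6-N7-N3-N0: 14 + 22 + 22 + 19 = 77
N1-N7-N3-N0: 30 + 22 + 19 = 71
Shortest: 70.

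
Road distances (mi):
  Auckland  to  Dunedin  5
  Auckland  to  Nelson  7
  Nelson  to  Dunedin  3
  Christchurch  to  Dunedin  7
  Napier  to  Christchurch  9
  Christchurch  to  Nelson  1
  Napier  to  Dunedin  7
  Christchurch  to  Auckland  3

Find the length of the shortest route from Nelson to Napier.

10

A few of the Nelson→Napier routes:
Nelson → Christchurch → Dunedin → Napier: 1 + 7 + 7 = 15
Nelson → Christchurch → Auckland → Dunedin → Napier: 1 + 3 + 5 + 7 = 16
Nelson → Christchurch → Napier: 1 + 9 = 10
Nelson → Dunedin → Napier: 3 + 7 = 10
Best route has total 10 mi.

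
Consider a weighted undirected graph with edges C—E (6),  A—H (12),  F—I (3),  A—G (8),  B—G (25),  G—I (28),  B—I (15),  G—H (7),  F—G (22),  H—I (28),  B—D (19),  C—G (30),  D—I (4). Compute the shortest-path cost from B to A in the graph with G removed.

55

Routes from B to A avoiding G:
B - I - H - A: 15 + 28 + 12 = 55
B - D - I - H - A: 19 + 4 + 28 + 12 = 63
Best route has total 55.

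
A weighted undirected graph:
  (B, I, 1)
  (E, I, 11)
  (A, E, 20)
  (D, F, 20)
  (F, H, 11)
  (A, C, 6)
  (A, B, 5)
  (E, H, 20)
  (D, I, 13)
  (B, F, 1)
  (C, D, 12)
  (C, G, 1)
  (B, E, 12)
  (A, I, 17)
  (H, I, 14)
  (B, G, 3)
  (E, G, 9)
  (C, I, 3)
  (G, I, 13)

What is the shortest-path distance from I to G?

4

A few of the I→G routes:
I→B→G: 1 + 3 = 4
I→C→G: 3 + 1 = 4
I→G: 13
The minimum is 4.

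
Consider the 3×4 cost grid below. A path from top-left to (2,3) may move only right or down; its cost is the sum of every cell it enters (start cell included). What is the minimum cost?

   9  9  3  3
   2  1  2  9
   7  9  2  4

20

Path [0,0]→[1,0]→[1,1]→[1,2]→[2,2]→[2,3]: 9 + 2 + 1 + 2 + 2 + 4 = 20.
For comparison, the top-then-right route costs 37.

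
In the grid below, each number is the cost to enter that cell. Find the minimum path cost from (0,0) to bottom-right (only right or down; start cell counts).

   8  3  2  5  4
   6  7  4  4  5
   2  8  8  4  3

One optimal route is r0c0 → r0c1 → r0c2 → r1c2 → r1c3 → r2c3 → r2c4.
Its cost is 8 + 3 + 2 + 4 + 4 + 4 + 3 = 28.
(Top row then right column would cost 30.)

28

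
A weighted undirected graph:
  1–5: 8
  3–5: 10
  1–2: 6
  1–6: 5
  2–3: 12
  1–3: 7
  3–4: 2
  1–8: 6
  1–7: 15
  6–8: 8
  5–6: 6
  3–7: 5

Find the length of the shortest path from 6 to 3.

A few of the 6→3 routes:
6 → 1 → 2 → 3: 5 + 6 + 12 = 23
6 → 5 → 1 → 3: 6 + 8 + 7 = 21
6 → 1 → 5 → 3: 5 + 8 + 10 = 23
6 → 8 → 1 → 3: 8 + 6 + 7 = 21
6 → 1 → 3: 5 + 7 = 12
6 → 5 → 3: 6 + 10 = 16
Shortest: 12.

12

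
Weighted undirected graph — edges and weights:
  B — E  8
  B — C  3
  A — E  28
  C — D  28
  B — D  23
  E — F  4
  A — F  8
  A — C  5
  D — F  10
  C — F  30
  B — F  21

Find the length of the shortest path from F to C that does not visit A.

A few of the F→C routes:
F-E-B-D-C: 4 + 8 + 23 + 28 = 63
F-D-B-C: 10 + 23 + 3 = 36
F-C: 30
F-E-B-C: 4 + 8 + 3 = 15
F-D-C: 10 + 28 = 38
F-B-C: 21 + 3 = 24
The minimum is 15.

15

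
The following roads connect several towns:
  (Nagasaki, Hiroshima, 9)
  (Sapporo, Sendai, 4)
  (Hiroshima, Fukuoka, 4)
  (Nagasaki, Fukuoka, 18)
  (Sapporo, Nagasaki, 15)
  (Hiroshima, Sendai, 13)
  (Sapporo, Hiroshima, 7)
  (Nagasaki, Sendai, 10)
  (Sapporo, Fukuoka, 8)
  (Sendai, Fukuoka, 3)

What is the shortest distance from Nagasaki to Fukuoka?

13

Comparing a few candidate routes:
Nagasaki - Fukuoka: 18
Nagasaki - Sendai - Sapporo - Fukuoka: 10 + 4 + 8 = 22
Nagasaki - Hiroshima - Fukuoka: 9 + 4 = 13
Nagasaki - Sendai - Fukuoka: 10 + 3 = 13
Nagasaki - Sapporo - Sendai - Fukuoka: 15 + 4 + 3 = 22
Shortest: 13.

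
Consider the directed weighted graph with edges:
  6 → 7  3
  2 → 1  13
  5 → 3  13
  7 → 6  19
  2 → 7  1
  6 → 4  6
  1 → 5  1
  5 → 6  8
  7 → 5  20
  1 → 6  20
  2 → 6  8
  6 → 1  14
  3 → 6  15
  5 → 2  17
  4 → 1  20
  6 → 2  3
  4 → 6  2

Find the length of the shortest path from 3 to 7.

18

Some routes from 3 to 7:
3-6-2-7: 15 + 3 + 1 = 19
3-6-1-5-2-7: 15 + 14 + 1 + 17 + 1 = 48
3-6-7: 15 + 3 = 18
Shortest: 18.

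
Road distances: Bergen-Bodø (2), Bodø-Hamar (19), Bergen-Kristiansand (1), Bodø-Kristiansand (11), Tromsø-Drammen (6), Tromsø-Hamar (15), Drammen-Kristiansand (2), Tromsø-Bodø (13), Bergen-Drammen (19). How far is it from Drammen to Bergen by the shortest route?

3

A few of the Drammen→Bergen routes:
Drammen→Kristiansand→Bergen: 2 + 1 = 3
Drammen→Kristiansand→Bodø→Bergen: 2 + 11 + 2 = 15
Drammen→Bergen: 19
Shortest: 3.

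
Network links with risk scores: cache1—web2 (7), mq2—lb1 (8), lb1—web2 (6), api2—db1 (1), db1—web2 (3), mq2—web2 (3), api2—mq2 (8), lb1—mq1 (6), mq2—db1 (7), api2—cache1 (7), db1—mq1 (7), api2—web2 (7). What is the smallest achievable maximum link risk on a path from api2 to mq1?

6

Some routes from api2 to mq1:
api2 - cache1 - web2 - db1 - mq1: max(7, 7, 3, 7) = 7
api2 - db1 - web2 - lb1 - mq1: max(1, 3, 6, 6) = 6
api2 - web2 - lb1 - mq1: max(7, 6, 6) = 7
api2 - cache1 - web2 - lb1 - mq1: max(7, 7, 6, 6) = 7
api2 - web2 - mq2 - db1 - mq1: max(7, 3, 7, 7) = 7
api2 - web2 - db1 - mq1: max(7, 3, 7) = 7
The minimum achievable maximum is 6.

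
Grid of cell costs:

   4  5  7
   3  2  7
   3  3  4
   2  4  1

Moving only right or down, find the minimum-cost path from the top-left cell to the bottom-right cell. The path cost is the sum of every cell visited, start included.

Take (0,0) (1,0) (1,1) (2,1) (2,2) (3,2) for a total of 4 + 3 + 2 + 3 + 4 + 1 = 17.

17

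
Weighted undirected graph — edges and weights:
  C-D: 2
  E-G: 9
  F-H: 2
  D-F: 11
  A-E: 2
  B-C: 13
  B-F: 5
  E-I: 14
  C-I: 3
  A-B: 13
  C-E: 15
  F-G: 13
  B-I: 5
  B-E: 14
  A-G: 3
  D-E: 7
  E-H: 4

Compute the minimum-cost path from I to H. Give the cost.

Checking several routes:
I → C → D → F → H: 3 + 2 + 11 + 2 = 18
I → E → H: 14 + 4 = 18
I → B → F → H: 5 + 5 + 2 = 12
I → C → D → E → H: 3 + 2 + 7 + 4 = 16
The minimum is 12.

12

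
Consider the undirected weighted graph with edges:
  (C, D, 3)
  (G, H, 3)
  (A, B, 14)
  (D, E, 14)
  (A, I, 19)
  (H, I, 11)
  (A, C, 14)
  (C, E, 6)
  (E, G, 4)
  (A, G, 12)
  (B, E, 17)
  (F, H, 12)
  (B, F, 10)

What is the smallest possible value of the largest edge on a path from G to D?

Some routes from G to D:
G → H → F → B → A → C → D: max(3, 12, 10, 14, 14, 3) = 14
G → A → C → E → D: max(12, 14, 6, 14) = 14
G → H → F → B → A → C → E → D: max(3, 12, 10, 14, 14, 6, 14) = 14
G → A → C → D: max(12, 14, 3) = 14
G → E → C → D: max(4, 6, 3) = 6
Smallest bottleneck: 6.

6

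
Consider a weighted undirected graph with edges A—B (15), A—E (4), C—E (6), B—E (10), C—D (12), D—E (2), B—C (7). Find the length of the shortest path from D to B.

12

Comparing a few candidate routes:
D → E → B: 2 + 10 = 12
D → C → B: 12 + 7 = 19
D → E → C → B: 2 + 6 + 7 = 15
D → E → A → B: 2 + 4 + 15 = 21
D → C → E → B: 12 + 6 + 10 = 28
Best route has total 12.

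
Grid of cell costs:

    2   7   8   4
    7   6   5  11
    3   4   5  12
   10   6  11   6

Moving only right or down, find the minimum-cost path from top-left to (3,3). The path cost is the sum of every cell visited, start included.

38

One optimal route is [0,0] [1,0] [2,0] [2,1] [2,2] [3,2] [3,3].
Its cost is 2 + 7 + 3 + 4 + 5 + 11 + 6 = 38.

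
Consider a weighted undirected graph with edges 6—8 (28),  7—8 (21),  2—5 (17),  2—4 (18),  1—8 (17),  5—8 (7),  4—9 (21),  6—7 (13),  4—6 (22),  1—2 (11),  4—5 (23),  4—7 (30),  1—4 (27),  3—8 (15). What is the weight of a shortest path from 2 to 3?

39

A few of the 2→3 routes:
2→4→1→8→3: 18 + 27 + 17 + 15 = 77
2→5→8→3: 17 + 7 + 15 = 39
2→4→6→8→3: 18 + 22 + 28 + 15 = 83
2→1→8→3: 11 + 17 + 15 = 43
2→1→4→5→8→3: 11 + 27 + 23 + 7 + 15 = 83
2→4→5→8→3: 18 + 23 + 7 + 15 = 63
Shortest: 39.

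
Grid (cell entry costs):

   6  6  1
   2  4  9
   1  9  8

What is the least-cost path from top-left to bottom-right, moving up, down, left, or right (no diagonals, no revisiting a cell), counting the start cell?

26

Take r0c0 -> r1c0 -> r2c0 -> r2c1 -> r2c2 for a total of 6 + 2 + 1 + 9 + 8 = 26.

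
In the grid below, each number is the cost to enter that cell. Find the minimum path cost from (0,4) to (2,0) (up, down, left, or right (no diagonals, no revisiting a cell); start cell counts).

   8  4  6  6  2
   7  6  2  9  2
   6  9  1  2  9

Take (0,4) (1,4) (1,3) (1,2) (2,2) (2,1) (2,0) for a total of 2 + 2 + 9 + 2 + 1 + 9 + 6 = 31.

31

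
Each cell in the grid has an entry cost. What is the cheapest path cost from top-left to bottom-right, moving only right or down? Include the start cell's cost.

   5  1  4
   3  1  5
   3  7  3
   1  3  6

Best path: (0,0)→(0,1)→(1,1)→(1,2)→(2,2)→(3,2)
Cost: 5 + 1 + 1 + 5 + 3 + 6 = 21

21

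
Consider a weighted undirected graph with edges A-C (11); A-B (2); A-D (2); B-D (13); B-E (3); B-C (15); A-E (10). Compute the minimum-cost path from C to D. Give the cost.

Checking several routes:
C -> B -> A -> D: 15 + 2 + 2 = 19
C -> A -> B -> D: 11 + 2 + 13 = 26
C -> A -> D: 11 + 2 = 13
C -> B -> D: 15 + 13 = 28
Best route has total 13.

13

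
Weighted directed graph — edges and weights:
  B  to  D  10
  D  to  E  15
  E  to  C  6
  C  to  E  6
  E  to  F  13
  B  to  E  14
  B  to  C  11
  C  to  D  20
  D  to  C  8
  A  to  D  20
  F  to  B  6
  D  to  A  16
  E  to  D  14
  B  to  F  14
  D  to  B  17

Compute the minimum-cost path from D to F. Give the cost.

Some routes from D to F:
D → E → F: 15 + 13 = 28
D → B → F: 17 + 14 = 31
D → C → E → F: 8 + 6 + 13 = 27
D → B → E → F: 17 + 14 + 13 = 44
The minimum is 27.

27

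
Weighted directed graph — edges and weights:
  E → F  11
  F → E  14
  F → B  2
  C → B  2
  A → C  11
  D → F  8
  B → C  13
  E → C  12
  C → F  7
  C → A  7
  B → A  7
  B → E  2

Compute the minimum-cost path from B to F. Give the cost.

Paths from B to F:
B → E → F: 2 + 11 = 13
B → A → C → F: 7 + 11 + 7 = 25
B → E → C → F: 2 + 12 + 7 = 21
B → C → F: 13 + 7 = 20
Shortest: 13.

13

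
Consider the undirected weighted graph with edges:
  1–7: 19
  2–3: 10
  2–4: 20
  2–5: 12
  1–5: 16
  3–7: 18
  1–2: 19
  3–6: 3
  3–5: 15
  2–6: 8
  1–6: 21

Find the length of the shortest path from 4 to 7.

48

Checking several routes:
4→2→5→3→7: 20 + 12 + 15 + 18 = 65
4→2→3→7: 20 + 10 + 18 = 48
4→2→6→3→7: 20 + 8 + 3 + 18 = 49
4→2→1→7: 20 + 19 + 19 = 58
4→2→5→1→7: 20 + 12 + 16 + 19 = 67
Best route has total 48.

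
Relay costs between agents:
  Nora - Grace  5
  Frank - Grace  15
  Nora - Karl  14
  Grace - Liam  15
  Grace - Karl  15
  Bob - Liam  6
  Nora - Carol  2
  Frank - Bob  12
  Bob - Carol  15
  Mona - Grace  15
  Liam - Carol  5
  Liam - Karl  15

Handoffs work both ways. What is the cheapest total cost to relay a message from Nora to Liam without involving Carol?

Some routes from Nora to Liam avoiding Carol:
Nora - Grace - Frank - Bob - Liam: 5 + 15 + 12 + 6 = 38
Nora - Grace - Karl - Liam: 5 + 15 + 15 = 35
Nora - Grace - Liam: 5 + 15 = 20
Nora - Karl - Liam: 14 + 15 = 29
Best route has total 20.

20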